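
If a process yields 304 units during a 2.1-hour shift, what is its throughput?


Throughput = units / time
= 304 / 2.1
= 144.8 units/hour


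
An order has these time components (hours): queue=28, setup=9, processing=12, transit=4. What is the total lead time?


Lead time = queue + setup + processing + transit
= 28 + 9 + 12 + 4
= 53 hours


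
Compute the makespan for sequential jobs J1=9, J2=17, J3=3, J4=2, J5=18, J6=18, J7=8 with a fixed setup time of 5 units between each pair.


Makespan = Σ processing + (n-1) × setup
= (9 + 17 + 3 + 2 + 18 + 18 + 8) + (7-1)×5
= 75 + 30
= 105 time units


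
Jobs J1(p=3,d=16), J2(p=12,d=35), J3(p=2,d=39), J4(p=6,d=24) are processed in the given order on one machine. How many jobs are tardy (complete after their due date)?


Completion vs due date:
  J1: C=3, d=16 → on time
  J2: C=15, d=35 → on time
  J3: C=17, d=39 → on time
  J4: C=23, d=24 → on time
Tardy jobs: none
Count = 0


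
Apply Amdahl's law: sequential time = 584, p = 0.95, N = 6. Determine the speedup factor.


Amdahl's law: T_p = T × ((1-p) + p/N)
= 584 × ((1-0.95) + 0.95/6)
= 584 × (0.05 + 0.1583)
= 584 × 0.2083
= 121.67
Speedup = 584/121.67
= 4.80×


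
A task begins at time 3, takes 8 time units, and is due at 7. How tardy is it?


Completion = start + processing = 3 + 8 = 11
Tardiness = max(0, C - d) = max(0, 11 - 7)
= max(0, 4)
= 4


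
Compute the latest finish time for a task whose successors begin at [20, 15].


LF = min of all successor start times
Successors start at: [20, 15]
LF = min(20, 15)
= 15


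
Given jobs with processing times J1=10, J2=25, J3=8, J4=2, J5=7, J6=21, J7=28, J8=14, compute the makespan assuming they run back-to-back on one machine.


Sequential makespan: sum all processing times
= 10 + 25 + 8 + 2 + 7 + 21 + 28 + 14
= 115 time units


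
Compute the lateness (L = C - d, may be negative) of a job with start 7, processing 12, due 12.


Completion = 7 + 12 = 19
Lateness = C - d = 19 - 12
= 7


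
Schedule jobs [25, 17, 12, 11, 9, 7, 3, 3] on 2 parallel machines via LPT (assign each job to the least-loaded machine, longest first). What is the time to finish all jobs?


Jobs (LPT sorted): [25, 17, 12, 11, 9, 7, 3, 3]
Machines: 2
  J=25 → Machine 1 (load: 0+25=25)
  J=17 → Machine 2 (load: 0+17=17)
  J=12 → Machine 2 (load: 17+12=29)
  J=11 → Machine 1 (load: 25+11=36)
  J=9 → Machine 2 (load: 29+9=38)
  J=7 → Machine 1 (load: 36+7=43)
  J=3 → Machine 2 (load: 38+3=41)
  J=3 → Machine 2 (load: 41+3=44)
Machine loads: [43, 44]
Makespan = max = 44 time units


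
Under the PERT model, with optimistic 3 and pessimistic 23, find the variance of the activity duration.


σ² = ((p - o) / 6)² = (p - o)² / 36
= (23 - 3)² / 36
= 20² / 36
= 400 / 36
= 11.1111


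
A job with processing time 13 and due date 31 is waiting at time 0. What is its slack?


Slack = due - current_time - processing
= 31 - 0 - 13
= 18


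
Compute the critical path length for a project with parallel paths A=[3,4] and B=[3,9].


Path A: 3 + 4 = 7
Path B: 3 + 9 = 12
Critical path = longest = max(7, 12)
= 12 (Path B)


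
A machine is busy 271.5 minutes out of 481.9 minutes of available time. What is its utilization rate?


Utilization = busy / total × 100
= 271.5 / 481.9 × 100
= 56.3%


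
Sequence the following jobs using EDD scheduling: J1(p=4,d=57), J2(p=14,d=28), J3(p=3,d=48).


EDD: sort by earliest due date
  J2: d=28, p=14
  J3: d=48, p=3
  J1: d=57, p=4
Order: J2 → J3 → J1


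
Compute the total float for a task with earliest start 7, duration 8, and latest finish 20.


EF = ES + duration = 7 + 8 = 15
LS = LF - duration = 20 - 8 = 12
Total Float = LF - EF = 20 - 15
(or LS - ES = 12 - 7)
= 5


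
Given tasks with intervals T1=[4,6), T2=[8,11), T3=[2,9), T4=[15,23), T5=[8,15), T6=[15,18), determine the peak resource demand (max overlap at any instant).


Check each time point for overlaps:
  t=8: 3 tasks active (T2, T3, T5)
Max concurrent = 3


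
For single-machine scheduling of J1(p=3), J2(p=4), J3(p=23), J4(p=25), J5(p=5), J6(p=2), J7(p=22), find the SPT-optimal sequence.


SPT: sort by shortest processing time
  J6: p=2
  J1: p=3
  J2: p=4
  J5: p=5
  J7: p=22
  J3: p=23
  J4: p=25
Order: J6 → J1 → J2 → J5 → J7 → J3 → J4


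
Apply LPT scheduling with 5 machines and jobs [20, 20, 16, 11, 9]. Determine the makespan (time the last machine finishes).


Jobs (LPT sorted): [20, 20, 16, 11, 9]
Machines: 5
  J=20 → Machine 1 (load: 0+20=20)
  J=20 → Machine 2 (load: 0+20=20)
  J=16 → Machine 3 (load: 0+16=16)
  J=11 → Machine 4 (load: 0+11=11)
  J=9 → Machine 5 (load: 0+9=9)
Machine loads: [20, 20, 16, 11, 9]
Makespan = max = 20 time units


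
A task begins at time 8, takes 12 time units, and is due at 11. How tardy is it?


Completion = start + processing = 8 + 12 = 20
Tardiness = max(0, C - d) = max(0, 20 - 11)
= max(0, 9)
= 9


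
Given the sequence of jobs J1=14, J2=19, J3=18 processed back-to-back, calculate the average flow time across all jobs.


Completion times:
  J1: completes at 14
  J2: completes at 33
  J3: completes at 51
Sum = 98
Average = 98/3
= 32.67


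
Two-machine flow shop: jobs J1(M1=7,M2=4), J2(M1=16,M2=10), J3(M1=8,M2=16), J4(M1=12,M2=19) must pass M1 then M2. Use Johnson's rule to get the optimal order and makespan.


Johnson's rule:
Group 1 (M1≤M2, sort by M1): ['J3', 'J4']
Group 2 (M1>M2, sort desc M2): ['J2', 'J1']
Sequence: J3 → J4 → J2 → J1
Makespan calculation:
  J3: M1 done=8, M2 done=24
  J4: M1 done=20, M2 done=43
  J2: M1 done=36, M2 done=53
  J1: M1 done=43, M2 done=57
= Sequence: J3 → J4 → J2 → J1, Makespan: 57


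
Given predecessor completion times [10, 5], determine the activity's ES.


ES = max of all predecessor completion times
Predecessors: [10, 5]
ES = max(10, 5)
= 10


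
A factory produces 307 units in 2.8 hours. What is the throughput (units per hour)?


Throughput = units / time
= 307 / 2.8
= 109.6 units/hour


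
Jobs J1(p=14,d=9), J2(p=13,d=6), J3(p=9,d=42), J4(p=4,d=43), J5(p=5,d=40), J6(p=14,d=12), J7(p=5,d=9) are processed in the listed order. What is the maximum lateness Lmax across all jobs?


Lateness per job (L = C - d):
  J1: C=14, d=9, L=5
  J2: C=27, d=6, L=21
  J3: C=36, d=42, L=-6
  J4: C=40, d=43, L=-3
  J5: C=45, d=40, L=5
  J6: C=59, d=12, L=47
  J7: C=64, d=9, L=55
Lmax = max(5, 21, -6, -3, 5, 47, 55)
= 55


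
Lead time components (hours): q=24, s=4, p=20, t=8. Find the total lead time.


Lead time = queue + setup + processing + transit
= 24 + 4 + 20 + 8
= 56 hours


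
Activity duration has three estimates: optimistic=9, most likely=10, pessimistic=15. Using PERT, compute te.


te = (o + 4m + p) / 6
= (9 + 4×10 + 15) / 6
= (9 + 40 + 15) / 6
= 64 / 6
= 10.67


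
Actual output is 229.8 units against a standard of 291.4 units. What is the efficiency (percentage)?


Efficiency = (actual / standard) × 100
= (229.8 / 291.4) × 100
= 78.9%


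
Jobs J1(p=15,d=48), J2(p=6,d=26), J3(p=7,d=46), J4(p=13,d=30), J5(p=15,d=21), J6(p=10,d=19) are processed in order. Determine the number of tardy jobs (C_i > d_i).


Completion vs due date:
  J1: C=15, d=48 → on time
  J2: C=21, d=26 → on time
  J3: C=28, d=46 → on time
  J4: C=41, d=30 → TARDY
  J5: C=56, d=21 → TARDY
  J6: C=66, d=19 → TARDY
Tardy jobs: J4, J5, J6
Count = 3


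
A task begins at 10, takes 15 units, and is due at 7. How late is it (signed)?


Completion = 10 + 15 = 25
Lateness = C - d = 25 - 7
= 18


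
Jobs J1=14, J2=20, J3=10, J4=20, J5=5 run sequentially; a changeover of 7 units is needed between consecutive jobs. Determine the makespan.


Makespan = Σ processing + (n-1) × setup
= (14 + 20 + 10 + 20 + 5) + (5-1)×7
= 69 + 28
= 97 time units


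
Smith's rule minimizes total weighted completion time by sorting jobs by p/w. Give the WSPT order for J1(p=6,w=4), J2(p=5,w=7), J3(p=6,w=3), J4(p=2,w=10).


WSPT (Smith's rule): sort by p/w ascending
  J4: p/w = 2/10 = 0.200
  J2: p/w = 5/7 = 0.714
  J1: p/w = 6/4 = 1.500
  J3: p/w = 6/3 = 2.000
Order: J4 → J2 → J1 → J3


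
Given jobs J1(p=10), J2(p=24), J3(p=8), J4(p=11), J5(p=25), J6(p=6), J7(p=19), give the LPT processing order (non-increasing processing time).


LPT: sort by longest processing time first
  J5: p=25
  J2: p=24
  J7: p=19
  J4: p=11
  J1: p=10
  J3: p=8
  J6: p=6
Order: J5 → J2 → J7 → J4 → J1 → J3 → J6


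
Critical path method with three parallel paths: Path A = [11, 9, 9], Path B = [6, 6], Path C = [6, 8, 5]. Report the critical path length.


Path A: 11 + 9 + 9 = 29
Path B: 6 + 6 = 12
Path C: 6 + 8 + 5 = 19
Critical path = longest = max(29, 12, 19)
= 29 (Path A)


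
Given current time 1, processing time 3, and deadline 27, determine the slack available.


Slack = due - current_time - processing
= 27 - 1 - 3
= 23


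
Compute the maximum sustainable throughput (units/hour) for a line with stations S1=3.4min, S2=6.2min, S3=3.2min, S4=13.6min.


Bottleneck = longest station time
Station times: [3.4, 6.2, 3.2, 13.6]
Max = 13.6 min
Rate = 60 / 13.6
= 4.41 units/hour (bottleneck: 13.6min)


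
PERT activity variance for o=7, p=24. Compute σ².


σ² = ((p - o) / 6)² = (p - o)² / 36
= (24 - 7)² / 36
= 17² / 36
= 289 / 36
= 8.0278


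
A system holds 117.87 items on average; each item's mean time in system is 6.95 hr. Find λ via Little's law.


Little's law: L = λW → λ = L / W
= 117.87 / 6.95
= 16.96 per hour


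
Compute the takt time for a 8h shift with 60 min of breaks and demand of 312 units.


Available = 8×60 - 60 = 420 min
Takt time = 420 / 312
= 1.35 min/unit


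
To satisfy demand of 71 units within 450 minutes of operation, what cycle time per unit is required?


Cycle time = available time / demand
= 450 / 71
= 6.34 min/unit


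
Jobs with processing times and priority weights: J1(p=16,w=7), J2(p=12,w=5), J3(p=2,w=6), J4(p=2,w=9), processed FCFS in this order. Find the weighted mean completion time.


Completion times:
  J1: C=16, w×C=7×16=112
  J2: C=28, w×C=5×28=140
  J3: C=30, w×C=6×30=180
  J4: C=32, w×C=9×32=288
Sum w×C = 720
Sum w = 27
Weighted avg = 720/27
= 26.67


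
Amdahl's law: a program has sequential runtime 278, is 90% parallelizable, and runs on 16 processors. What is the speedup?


Amdahl's law: T_p = T × ((1-p) + p/N)
= 278 × ((1-0.9) + 0.9/16)
= 278 × (0.10 + 0.0563)
= 278 × 0.1562
= 43.44
Speedup = 278/43.44
= 6.40×


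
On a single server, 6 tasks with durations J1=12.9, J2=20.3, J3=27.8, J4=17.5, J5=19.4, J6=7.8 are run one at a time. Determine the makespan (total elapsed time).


Sequential makespan: sum all processing times
= 12.9 + 20.3 + 27.8 + 17.5 + 19.4 + 7.8
= 105.7 time units


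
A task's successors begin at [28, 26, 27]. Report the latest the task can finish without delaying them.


LF = min of all successor start times
Successors start at: [28, 26, 27]
LF = min(28, 26, 27)
= 26


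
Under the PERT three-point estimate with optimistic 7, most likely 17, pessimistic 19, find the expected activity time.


te = (o + 4m + p) / 6
= (7 + 4×17 + 19) / 6
= (7 + 68 + 19) / 6
= 94 / 6
= 15.67


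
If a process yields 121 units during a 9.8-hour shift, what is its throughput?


Throughput = units / time
= 121 / 9.8
= 12.3 units/hour


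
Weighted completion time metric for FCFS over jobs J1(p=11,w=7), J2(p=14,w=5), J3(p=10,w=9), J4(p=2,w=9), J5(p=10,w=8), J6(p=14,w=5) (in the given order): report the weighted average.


Completion times:
  J1: C=11, w×C=7×11=77
  J2: C=25, w×C=5×25=125
  J3: C=35, w×C=9×35=315
  J4: C=37, w×C=9×37=333
  J5: C=47, w×C=8×47=376
  J6: C=61, w×C=5×61=305
Sum w×C = 1531
Sum w = 43
Weighted avg = 1531/43
= 35.60


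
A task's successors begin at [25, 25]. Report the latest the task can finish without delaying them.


LF = min of all successor start times
Successors start at: [25, 25]
LF = min(25, 25)
= 25


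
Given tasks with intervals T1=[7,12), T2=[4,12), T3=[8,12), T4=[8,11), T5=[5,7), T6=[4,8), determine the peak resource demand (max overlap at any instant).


Check each time point for overlaps:
  t=8: 4 tasks active (T1, T2, T3, T4)
Max concurrent = 4


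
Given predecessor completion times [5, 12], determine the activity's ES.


ES = max of all predecessor completion times
Predecessors: [5, 12]
ES = max(5, 12)
= 12


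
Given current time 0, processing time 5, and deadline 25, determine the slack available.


Slack = due - current_time - processing
= 25 - 0 - 5
= 20


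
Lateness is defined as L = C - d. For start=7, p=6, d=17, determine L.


Completion = 7 + 6 = 13
Lateness = C - d = 13 - 17
= -4


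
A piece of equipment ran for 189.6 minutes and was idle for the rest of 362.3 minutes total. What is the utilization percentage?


Utilization = busy / total × 100
= 189.6 / 362.3 × 100
= 52.3%


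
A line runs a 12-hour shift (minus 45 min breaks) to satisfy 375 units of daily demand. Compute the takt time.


Available = 12×60 - 45 = 675 min
Takt time = 675 / 375
= 1.80 min/unit


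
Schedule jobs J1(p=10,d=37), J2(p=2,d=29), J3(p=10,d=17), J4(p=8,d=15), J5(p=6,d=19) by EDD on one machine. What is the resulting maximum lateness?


EDD order: J4 → J3 → J5 → J2 → J1
Completion and lateness:
  J4: C=8, d=15, L=8-15=-7
  J3: C=18, d=17, L=18-17=1
  J5: C=24, d=19, L=24-19=5
  J2: C=26, d=29, L=26-29=-3
  J1: C=36, d=37, L=36-37=-1
Lmax = max(-7, 1, 5, -3, -1)
= 5


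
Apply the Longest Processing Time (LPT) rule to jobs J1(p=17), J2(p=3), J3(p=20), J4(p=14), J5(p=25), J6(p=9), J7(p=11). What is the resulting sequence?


LPT: sort by longest processing time first
  J5: p=25
  J3: p=20
  J1: p=17
  J4: p=14
  J7: p=11
  J6: p=9
  J2: p=3
Order: J5 → J3 → J1 → J4 → J7 → J6 → J2


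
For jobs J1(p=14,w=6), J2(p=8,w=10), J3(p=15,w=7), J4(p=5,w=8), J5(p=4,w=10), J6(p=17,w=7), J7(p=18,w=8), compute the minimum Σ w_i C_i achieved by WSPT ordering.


WSPT order (by p/w): J5 → J4 → J2 → J3 → J7 → J1 → J6
  J5: C=4, w·C=10×4=40
  J4: C=9, w·C=8×9=72
  J2: C=17, w·C=10×17=170
  J3: C=32, w·C=7×32=224
  J7: C=50, w·C=8×50=400
  J1: C=64, w·C=6×64=384
  J6: C=81, w·C=7×81=567
Σ w·C = 1857
= 1857


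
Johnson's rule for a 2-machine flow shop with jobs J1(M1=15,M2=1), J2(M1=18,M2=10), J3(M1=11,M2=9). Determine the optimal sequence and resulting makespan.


Johnson's rule:
Group 1 (M1≤M2, sort by M1): []
Group 2 (M1>M2, sort desc M2): ['J2', 'J3', 'J1']
Sequence: J2 → J3 → J1
Makespan calculation:
  J2: M1 done=18, M2 done=28
  J3: M1 done=29, M2 done=38
  J1: M1 done=44, M2 done=45
= Sequence: J2 → J3 → J1, Makespan: 45


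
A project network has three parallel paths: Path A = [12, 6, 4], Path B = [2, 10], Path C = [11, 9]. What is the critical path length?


Path A: 12 + 6 + 4 = 22
Path B: 2 + 10 = 12
Path C: 11 + 9 = 20
Critical path = longest = max(22, 12, 20)
= 22 (Path A)


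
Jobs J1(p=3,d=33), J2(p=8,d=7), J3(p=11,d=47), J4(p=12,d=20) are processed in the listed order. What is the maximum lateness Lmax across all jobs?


Lateness per job (L = C - d):
  J1: C=3, d=33, L=-30
  J2: C=11, d=7, L=4
  J3: C=22, d=47, L=-25
  J4: C=34, d=20, L=14
Lmax = max(-30, 4, -25, 14)
= 14


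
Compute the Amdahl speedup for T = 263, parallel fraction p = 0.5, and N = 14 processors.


Amdahl's law: T_p = T × ((1-p) + p/N)
= 263 × ((1-0.5) + 0.5/14)
= 263 × (0.50 + 0.0357)
= 263 × 0.5357
= 140.89
Speedup = 263/140.89
= 1.87×


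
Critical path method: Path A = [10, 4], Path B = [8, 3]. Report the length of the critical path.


Path A: 10 + 4 = 14
Path B: 8 + 3 = 11
Critical path = longest = max(14, 11)
= 14 (Path A)


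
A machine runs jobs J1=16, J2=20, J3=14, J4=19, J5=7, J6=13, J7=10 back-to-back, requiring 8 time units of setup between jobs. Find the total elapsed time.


Makespan = Σ processing + (n-1) × setup
= (16 + 20 + 14 + 19 + 7 + 13 + 10) + (7-1)×8
= 99 + 48
= 147 time units


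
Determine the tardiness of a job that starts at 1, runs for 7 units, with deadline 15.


Completion = start + processing = 1 + 7 = 8
Tardiness = max(0, C - d) = max(0, 8 - 15)
= max(0, -7)
= 0


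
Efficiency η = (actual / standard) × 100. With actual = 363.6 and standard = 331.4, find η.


Efficiency = (actual / standard) × 100
= (363.6 / 331.4) × 100
= 109.7%


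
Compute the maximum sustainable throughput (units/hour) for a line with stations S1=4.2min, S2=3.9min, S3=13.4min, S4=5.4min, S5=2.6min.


Bottleneck = longest station time
Station times: [4.2, 3.9, 13.4, 5.4, 2.6]
Max = 13.4 min
Rate = 60 / 13.4
= 4.48 units/hour (bottleneck: 13.4min)


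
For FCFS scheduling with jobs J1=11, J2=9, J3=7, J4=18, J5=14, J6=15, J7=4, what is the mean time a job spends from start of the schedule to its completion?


Completion times:
  J1: completes at 11
  J2: completes at 20
  J3: completes at 27
  J4: completes at 45
  J5: completes at 59
  J6: completes at 74
  J7: completes at 78
Sum = 314
Average = 314/7
= 44.86


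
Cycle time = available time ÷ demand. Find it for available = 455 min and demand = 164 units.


Cycle time = available time / demand
= 455 / 164
= 2.77 min/unit


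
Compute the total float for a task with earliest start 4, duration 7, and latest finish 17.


EF = ES + duration = 4 + 7 = 11
LS = LF - duration = 17 - 7 = 10
Total Float = LF - EF = 17 - 11
(or LS - ES = 10 - 4)
= 6


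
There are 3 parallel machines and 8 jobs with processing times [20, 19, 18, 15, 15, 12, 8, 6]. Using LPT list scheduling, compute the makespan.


Jobs (LPT sorted): [20, 19, 18, 15, 15, 12, 8, 6]
Machines: 3
  J=20 → Machine 1 (load: 0+20=20)
  J=19 → Machine 2 (load: 0+19=19)
  J=18 → Machine 3 (load: 0+18=18)
  J=15 → Machine 3 (load: 18+15=33)
  J=15 → Machine 2 (load: 19+15=34)
  J=12 → Machine 1 (load: 20+12=32)
  J=8 → Machine 1 (load: 32+8=40)
  J=6 → Machine 3 (load: 33+6=39)
Machine loads: [40, 34, 39]
Makespan = max = 40 time units


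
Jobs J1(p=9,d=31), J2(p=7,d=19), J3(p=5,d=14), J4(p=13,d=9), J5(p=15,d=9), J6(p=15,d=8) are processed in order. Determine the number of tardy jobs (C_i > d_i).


Completion vs due date:
  J1: C=9, d=31 → on time
  J2: C=16, d=19 → on time
  J3: C=21, d=14 → TARDY
  J4: C=34, d=9 → TARDY
  J5: C=49, d=9 → TARDY
  J6: C=64, d=8 → TARDY
Tardy jobs: J3, J4, J5, J6
Count = 4


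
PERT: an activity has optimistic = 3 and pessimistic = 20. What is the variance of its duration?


σ² = ((p - o) / 6)² = (p - o)² / 36
= (20 - 3)² / 36
= 17² / 36
= 289 / 36
= 8.0278


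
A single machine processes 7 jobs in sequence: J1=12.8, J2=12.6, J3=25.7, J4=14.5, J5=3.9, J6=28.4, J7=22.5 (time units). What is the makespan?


Sequential makespan: sum all processing times
= 12.8 + 12.6 + 25.7 + 14.5 + 3.9 + 28.4 + 22.5
= 120.4 time units


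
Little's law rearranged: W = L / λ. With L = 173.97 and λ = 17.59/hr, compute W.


Little's law: L = λW → W = L / λ
= 173.97 / 17.59
= 9.89 hours


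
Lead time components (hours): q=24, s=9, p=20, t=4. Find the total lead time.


Lead time = queue + setup + processing + transit
= 24 + 9 + 20 + 4
= 57 hours


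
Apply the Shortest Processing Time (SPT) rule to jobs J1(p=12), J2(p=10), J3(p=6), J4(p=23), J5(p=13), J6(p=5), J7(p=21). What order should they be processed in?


SPT: sort by shortest processing time
  J6: p=5
  J3: p=6
  J2: p=10
  J1: p=12
  J5: p=13
  J7: p=21
  J4: p=23
Order: J6 → J3 → J2 → J1 → J5 → J7 → J4


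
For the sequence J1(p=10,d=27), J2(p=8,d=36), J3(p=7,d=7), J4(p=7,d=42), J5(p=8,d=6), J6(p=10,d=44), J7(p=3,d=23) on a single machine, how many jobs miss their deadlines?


Completion vs due date:
  J1: C=10, d=27 → on time
  J2: C=18, d=36 → on time
  J3: C=25, d=7 → TARDY
  J4: C=32, d=42 → on time
  J5: C=40, d=6 → TARDY
  J6: C=50, d=44 → TARDY
  J7: C=53, d=23 → TARDY
Tardy jobs: J3, J5, J6, J7
Count = 4


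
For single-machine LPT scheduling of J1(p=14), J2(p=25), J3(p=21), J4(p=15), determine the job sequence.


LPT: sort by longest processing time first
  J2: p=25
  J3: p=21
  J4: p=15
  J1: p=14
Order: J2 → J3 → J4 → J1


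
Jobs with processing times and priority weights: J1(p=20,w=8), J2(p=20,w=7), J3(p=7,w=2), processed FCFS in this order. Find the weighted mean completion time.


Completion times:
  J1: C=20, w×C=8×20=160
  J2: C=40, w×C=7×40=280
  J3: C=47, w×C=2×47=94
Sum w×C = 534
Sum w = 17
Weighted avg = 534/17
= 31.41


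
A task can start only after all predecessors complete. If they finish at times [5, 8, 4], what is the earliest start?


ES = max of all predecessor completion times
Predecessors: [5, 8, 4]
ES = max(5, 8, 4)
= 8


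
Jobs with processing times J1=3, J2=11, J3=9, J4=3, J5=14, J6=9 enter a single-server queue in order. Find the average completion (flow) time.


Completion times:
  J1: completes at 3
  J2: completes at 14
  J3: completes at 23
  J4: completes at 26
  J5: completes at 40
  J6: completes at 49
Sum = 155
Average = 155/6
= 25.83


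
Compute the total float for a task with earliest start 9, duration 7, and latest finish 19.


EF = ES + duration = 9 + 7 = 16
LS = LF - duration = 19 - 7 = 12
Total Float = LF - EF = 19 - 16
(or LS - ES = 12 - 9)
= 3


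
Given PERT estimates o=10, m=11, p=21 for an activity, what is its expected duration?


te = (o + 4m + p) / 6
= (10 + 4×11 + 21) / 6
= (10 + 44 + 21) / 6
= 75 / 6
= 12.50


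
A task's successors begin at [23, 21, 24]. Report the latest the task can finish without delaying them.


LF = min of all successor start times
Successors start at: [23, 21, 24]
LF = min(23, 21, 24)
= 21


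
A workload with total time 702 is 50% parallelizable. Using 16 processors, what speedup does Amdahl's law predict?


Amdahl's law: T_p = T × ((1-p) + p/N)
= 702 × ((1-0.5) + 0.5/16)
= 702 × (0.50 + 0.0312)
= 702 × 0.5312
= 372.94
Speedup = 702/372.94
= 1.88×


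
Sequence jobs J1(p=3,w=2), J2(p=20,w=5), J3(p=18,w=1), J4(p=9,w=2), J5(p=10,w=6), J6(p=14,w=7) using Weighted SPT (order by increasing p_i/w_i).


WSPT (Smith's rule): sort by p/w ascending
  J1: p/w = 3/2 = 1.500
  J5: p/w = 10/6 = 1.667
  J6: p/w = 14/7 = 2.000
  J2: p/w = 20/5 = 4.000
  J4: p/w = 9/2 = 4.500
  J3: p/w = 18/1 = 18.000
Order: J1 → J5 → J6 → J2 → J4 → J3


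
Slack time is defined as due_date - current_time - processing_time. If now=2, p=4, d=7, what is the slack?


Slack = due - current_time - processing
= 7 - 2 - 4
= 1


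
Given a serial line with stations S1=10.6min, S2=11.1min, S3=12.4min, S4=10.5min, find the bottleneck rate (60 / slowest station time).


Bottleneck = longest station time
Station times: [10.6, 11.1, 12.4, 10.5]
Max = 12.4 min
Rate = 60 / 12.4
= 4.84 units/hour (bottleneck: 12.4min)


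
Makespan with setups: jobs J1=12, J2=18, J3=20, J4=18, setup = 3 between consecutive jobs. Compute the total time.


Makespan = Σ processing + (n-1) × setup
= (12 + 18 + 20 + 18) + (4-1)×3
= 68 + 9
= 77 time units


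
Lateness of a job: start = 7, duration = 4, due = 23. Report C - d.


Completion = 7 + 4 = 11
Lateness = C - d = 11 - 23
= -12


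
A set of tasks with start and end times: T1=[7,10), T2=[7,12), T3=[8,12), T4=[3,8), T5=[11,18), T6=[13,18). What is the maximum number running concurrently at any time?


Check each time point for overlaps:
  t=7: 3 tasks active (T1, T2, T4)
Max concurrent = 3


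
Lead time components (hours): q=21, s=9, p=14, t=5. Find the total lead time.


Lead time = queue + setup + processing + transit
= 21 + 9 + 14 + 5
= 49 hours


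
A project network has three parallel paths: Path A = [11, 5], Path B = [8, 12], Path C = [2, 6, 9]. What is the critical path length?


Path A: 11 + 5 = 16
Path B: 8 + 12 = 20
Path C: 2 + 6 + 9 = 17
Critical path = longest = max(16, 20, 17)
= 20 (Path B)


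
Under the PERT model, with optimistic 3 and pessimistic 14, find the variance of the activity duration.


σ² = ((p - o) / 6)² = (p - o)² / 36
= (14 - 3)² / 36
= 11² / 36
= 121 / 36
= 3.3611


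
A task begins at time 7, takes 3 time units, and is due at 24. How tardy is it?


Completion = start + processing = 7 + 3 = 10
Tardiness = max(0, C - d) = max(0, 10 - 24)
= max(0, -14)
= 0


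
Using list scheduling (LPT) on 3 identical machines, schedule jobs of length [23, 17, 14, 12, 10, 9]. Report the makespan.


Jobs (LPT sorted): [23, 17, 14, 12, 10, 9]
Machines: 3
  J=23 → Machine 1 (load: 0+23=23)
  J=17 → Machine 2 (load: 0+17=17)
  J=14 → Machine 3 (load: 0+14=14)
  J=12 → Machine 3 (load: 14+12=26)
  J=10 → Machine 2 (load: 17+10=27)
  J=9 → Machine 1 (load: 23+9=32)
Machine loads: [32, 27, 26]
Makespan = max = 32 time units


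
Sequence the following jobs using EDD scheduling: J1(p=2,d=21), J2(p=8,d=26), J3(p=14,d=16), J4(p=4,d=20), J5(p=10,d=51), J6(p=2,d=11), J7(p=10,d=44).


EDD: sort by earliest due date
  J6: d=11, p=2
  J3: d=16, p=14
  J4: d=20, p=4
  J1: d=21, p=2
  J2: d=26, p=8
  J7: d=44, p=10
  J5: d=51, p=10
Order: J6 → J3 → J4 → J1 → J2 → J7 → J5


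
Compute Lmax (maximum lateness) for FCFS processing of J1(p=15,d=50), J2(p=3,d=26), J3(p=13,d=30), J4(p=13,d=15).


Lateness per job (L = C - d):
  J1: C=15, d=50, L=-35
  J2: C=18, d=26, L=-8
  J3: C=31, d=30, L=1
  J4: C=44, d=15, L=29
Lmax = max(-35, -8, 1, 29)
= 29


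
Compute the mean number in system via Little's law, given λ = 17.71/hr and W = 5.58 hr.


Little's law: L = λ × W
= 17.71 × 5.58
= 98.82


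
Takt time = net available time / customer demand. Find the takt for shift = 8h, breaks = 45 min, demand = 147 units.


Available = 8×60 - 45 = 435 min
Takt time = 435 / 147
= 2.96 min/unit


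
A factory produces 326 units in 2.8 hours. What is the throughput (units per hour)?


Throughput = units / time
= 326 / 2.8
= 116.4 units/hour


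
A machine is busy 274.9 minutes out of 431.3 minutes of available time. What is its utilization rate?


Utilization = busy / total × 100
= 274.9 / 431.3 × 100
= 63.7%


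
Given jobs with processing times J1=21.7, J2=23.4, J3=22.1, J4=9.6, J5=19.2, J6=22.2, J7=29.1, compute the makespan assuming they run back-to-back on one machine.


Sequential makespan: sum all processing times
= 21.7 + 23.4 + 22.1 + 9.6 + 19.2 + 22.2 + 29.1
= 147.3 time units


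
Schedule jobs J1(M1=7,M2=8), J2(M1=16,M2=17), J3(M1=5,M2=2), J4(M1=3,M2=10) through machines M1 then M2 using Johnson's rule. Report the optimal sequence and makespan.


Johnson's rule:
Group 1 (M1≤M2, sort by M1): ['J4', 'J1', 'J2']
Group 2 (M1>M2, sort desc M2): ['J3']
Sequence: J4 → J1 → J2 → J3
Makespan calculation:
  J4: M1 done=3, M2 done=13
  J1: M1 done=10, M2 done=21
  J2: M1 done=26, M2 done=43
  J3: M1 done=31, M2 done=45
= Sequence: J4 → J1 → J2 → J3, Makespan: 45


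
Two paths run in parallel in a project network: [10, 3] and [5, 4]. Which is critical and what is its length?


Path A: 10 + 3 = 13
Path B: 5 + 4 = 9
Critical path = longest = max(13, 9)
= 13 (Path A)


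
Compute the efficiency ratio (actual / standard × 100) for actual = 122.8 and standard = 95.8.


Efficiency = (actual / standard) × 100
= (122.8 / 95.8) × 100
= 128.2%


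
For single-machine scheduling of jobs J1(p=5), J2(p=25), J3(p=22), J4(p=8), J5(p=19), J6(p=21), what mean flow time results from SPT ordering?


SPT order: J1 → J4 → J5 → J6 → J3 → J2
Completion times:
  J1: C=5
  J4: C=13
  J5: C=32
  J6: C=53
  J3: C=75
  J2: C=100
Sum = 278, n = 6
Mean flow = 278/6
= 46.33


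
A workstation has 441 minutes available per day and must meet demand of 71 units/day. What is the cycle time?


Cycle time = available time / demand
= 441 / 71
= 6.21 min/unit


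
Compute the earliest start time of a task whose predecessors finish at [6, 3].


ES = max of all predecessor completion times
Predecessors: [6, 3]
ES = max(6, 3)
= 6


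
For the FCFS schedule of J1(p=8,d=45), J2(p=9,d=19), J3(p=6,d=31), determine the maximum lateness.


Lateness per job (L = C - d):
  J1: C=8, d=45, L=-37
  J2: C=17, d=19, L=-2
  J3: C=23, d=31, L=-8
Lmax = max(-37, -2, -8)
= -2


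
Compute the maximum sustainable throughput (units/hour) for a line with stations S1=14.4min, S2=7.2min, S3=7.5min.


Bottleneck = longest station time
Station times: [14.4, 7.2, 7.5]
Max = 14.4 min
Rate = 60 / 14.4
= 4.17 units/hour (bottleneck: 14.4min)


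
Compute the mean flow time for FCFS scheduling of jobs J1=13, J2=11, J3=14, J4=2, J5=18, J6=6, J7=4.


Completion times:
  J1: completes at 13
  J2: completes at 24
  J3: completes at 38
  J4: completes at 40
  J5: completes at 58
  J6: completes at 64
  J7: completes at 68
Sum = 305
Average = 305/7
= 43.57


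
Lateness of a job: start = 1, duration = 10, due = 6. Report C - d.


Completion = 1 + 10 = 11
Lateness = C - d = 11 - 6
= 5


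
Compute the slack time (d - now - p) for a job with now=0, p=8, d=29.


Slack = due - current_time - processing
= 29 - 0 - 8
= 21


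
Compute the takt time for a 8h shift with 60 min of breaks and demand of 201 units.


Available = 8×60 - 60 = 420 min
Takt time = 420 / 201
= 2.09 min/unit


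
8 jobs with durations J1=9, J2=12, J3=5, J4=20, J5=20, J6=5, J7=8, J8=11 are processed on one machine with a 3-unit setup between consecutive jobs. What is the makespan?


Makespan = Σ processing + (n-1) × setup
= (9 + 12 + 5 + 20 + 20 + 5 + 8 + 11) + (8-1)×3
= 90 + 21
= 111 time units


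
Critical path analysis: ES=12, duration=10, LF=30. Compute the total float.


EF = ES + duration = 12 + 10 = 22
LS = LF - duration = 30 - 10 = 20
Total Float = LF - EF = 30 - 22
(or LS - ES = 20 - 12)
= 8


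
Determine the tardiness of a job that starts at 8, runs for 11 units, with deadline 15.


Completion = start + processing = 8 + 11 = 19
Tardiness = max(0, C - d) = max(0, 19 - 15)
= max(0, 4)
= 4


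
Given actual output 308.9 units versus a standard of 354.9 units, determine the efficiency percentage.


Efficiency = (actual / standard) × 100
= (308.9 / 354.9) × 100
= 87.0%


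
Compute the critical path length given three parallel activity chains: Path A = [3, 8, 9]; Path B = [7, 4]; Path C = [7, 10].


Path A: 3 + 8 + 9 = 20
Path B: 7 + 4 = 11
Path C: 7 + 10 = 17
Critical path = longest = max(20, 11, 17)
= 20 (Path A)


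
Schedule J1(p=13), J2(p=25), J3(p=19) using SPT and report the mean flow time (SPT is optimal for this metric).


SPT order: J1 → J3 → J2
Completion times:
  J1: C=13
  J3: C=32
  J2: C=57
Sum = 102, n = 3
Mean flow = 102/3
= 34.00


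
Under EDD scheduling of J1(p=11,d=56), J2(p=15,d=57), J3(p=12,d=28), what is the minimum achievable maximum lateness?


EDD order: J3 → J1 → J2
Completion and lateness:
  J3: C=12, d=28, L=12-28=-16
  J1: C=23, d=56, L=23-56=-33
  J2: C=38, d=57, L=38-57=-19
Lmax = max(-16, -33, -19)
= -16


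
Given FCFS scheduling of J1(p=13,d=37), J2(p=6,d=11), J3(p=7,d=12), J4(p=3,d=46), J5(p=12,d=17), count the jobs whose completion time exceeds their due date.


Completion vs due date:
  J1: C=13, d=37 → on time
  J2: C=19, d=11 → TARDY
  J3: C=26, d=12 → TARDY
  J4: C=29, d=46 → on time
  J5: C=41, d=17 → TARDY
Tardy jobs: J2, J3, J5
Count = 3


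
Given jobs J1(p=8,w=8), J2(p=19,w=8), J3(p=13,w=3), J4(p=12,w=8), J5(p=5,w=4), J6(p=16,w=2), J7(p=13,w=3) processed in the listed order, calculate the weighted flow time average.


Completion times:
  J1: C=8, w×C=8×8=64
  J2: C=27, w×C=8×27=216
  J3: C=40, w×C=3×40=120
  J4: C=52, w×C=8×52=416
  J5: C=57, w×C=4×57=228
  J6: C=73, w×C=2×73=146
  J7: C=86, w×C=3×86=258
Sum w×C = 1448
Sum w = 36
Weighted avg = 1448/36
= 40.22


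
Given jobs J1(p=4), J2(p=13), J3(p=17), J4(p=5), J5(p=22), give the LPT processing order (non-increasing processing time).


LPT: sort by longest processing time first
  J5: p=22
  J3: p=17
  J2: p=13
  J4: p=5
  J1: p=4
Order: J5 → J3 → J2 → J4 → J1


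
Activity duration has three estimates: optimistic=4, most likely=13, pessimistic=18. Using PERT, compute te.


te = (o + 4m + p) / 6
= (4 + 4×13 + 18) / 6
= (4 + 52 + 18) / 6
= 74 / 6
= 12.33


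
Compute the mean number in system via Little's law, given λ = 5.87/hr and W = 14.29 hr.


Little's law: L = λ × W
= 5.87 × 14.29
= 83.88


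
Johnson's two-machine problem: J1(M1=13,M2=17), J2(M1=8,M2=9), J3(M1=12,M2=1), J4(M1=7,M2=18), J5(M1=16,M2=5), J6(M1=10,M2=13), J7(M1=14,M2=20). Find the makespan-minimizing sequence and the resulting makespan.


Johnson's rule:
Group 1 (M1≤M2, sort by M1): ['J4', 'J2', 'J6', 'J1', 'J7']
Group 2 (M1>M2, sort desc M2): ['J5', 'J3']
Sequence: J4 → J2 → J6 → J1 → J7 → J5 → J3
Makespan calculation:
  J4: M1 done=7, M2 done=25
  J2: M1 done=15, M2 done=34
  J6: M1 done=25, M2 done=47
  J1: M1 done=38, M2 done=64
  J7: M1 done=52, M2 done=84
  J5: M1 done=68, M2 done=89
  J3: M1 done=80, M2 done=90
= Sequence: J4 → J2 → J6 → J1 → J7 → J5 → J3, Makespan: 90


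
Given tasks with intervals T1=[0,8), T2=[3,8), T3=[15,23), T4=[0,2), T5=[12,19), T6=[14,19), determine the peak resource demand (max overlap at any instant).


Check each time point for overlaps:
  t=15: 3 tasks active (T3, T5, T6)
Max concurrent = 3


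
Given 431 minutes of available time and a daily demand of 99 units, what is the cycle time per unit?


Cycle time = available time / demand
= 431 / 99
= 4.35 min/unit


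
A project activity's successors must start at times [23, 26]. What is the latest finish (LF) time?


LF = min of all successor start times
Successors start at: [23, 26]
LF = min(23, 26)
= 23


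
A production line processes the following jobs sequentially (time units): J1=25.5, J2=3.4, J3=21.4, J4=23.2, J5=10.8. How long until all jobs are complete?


Sequential makespan: sum all processing times
= 25.5 + 3.4 + 21.4 + 23.2 + 10.8
= 84.3 time units


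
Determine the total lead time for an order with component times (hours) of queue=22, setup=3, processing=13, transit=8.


Lead time = queue + setup + processing + transit
= 22 + 3 + 13 + 8
= 46 hours


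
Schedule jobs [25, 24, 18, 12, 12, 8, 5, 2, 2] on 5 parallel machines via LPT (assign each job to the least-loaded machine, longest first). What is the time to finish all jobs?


Jobs (LPT sorted): [25, 24, 18, 12, 12, 8, 5, 2, 2]
Machines: 5
  J=25 → Machine 1 (load: 0+25=25)
  J=24 → Machine 2 (load: 0+24=24)
  J=18 → Machine 3 (load: 0+18=18)
  J=12 → Machine 4 (load: 0+12=12)
  J=12 → Machine 5 (load: 0+12=12)
  J=8 → Machine 4 (load: 12+8=20)
  J=5 → Machine 5 (load: 12+5=17)
  J=2 → Machine 5 (load: 17+2=19)
  J=2 → Machine 3 (load: 18+2=20)
Machine loads: [25, 24, 20, 20, 19]
Makespan = max = 25 time units


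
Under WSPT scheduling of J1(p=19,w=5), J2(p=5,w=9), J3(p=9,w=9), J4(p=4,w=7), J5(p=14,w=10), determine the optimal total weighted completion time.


WSPT order (by p/w): J2 → J4 → J3 → J5 → J1
  J2: C=5, w·C=9×5=45
  J4: C=9, w·C=7×9=63
  J3: C=18, w·C=9×18=162
  J5: C=32, w·C=10×32=320
  J1: C=51, w·C=5×51=255
Σ w·C = 845
= 845


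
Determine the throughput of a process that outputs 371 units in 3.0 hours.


Throughput = units / time
= 371 / 3.0
= 123.7 units/hour


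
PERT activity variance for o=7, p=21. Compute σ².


σ² = ((p - o) / 6)² = (p - o)² / 36
= (21 - 7)² / 36
= 14² / 36
= 196 / 36
= 5.4444


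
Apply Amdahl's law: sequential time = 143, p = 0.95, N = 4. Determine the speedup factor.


Amdahl's law: T_p = T × ((1-p) + p/N)
= 143 × ((1-0.95) + 0.95/4)
= 143 × (0.05 + 0.2375)
= 143 × 0.2875
= 41.11
Speedup = 143/41.11
= 3.48×


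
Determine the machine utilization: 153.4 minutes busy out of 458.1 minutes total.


Utilization = busy / total × 100
= 153.4 / 458.1 × 100
= 33.5%


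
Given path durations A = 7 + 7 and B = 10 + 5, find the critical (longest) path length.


Path A: 7 + 7 = 14
Path B: 10 + 5 = 15
Critical path = longest = max(14, 15)
= 15 (Path B)


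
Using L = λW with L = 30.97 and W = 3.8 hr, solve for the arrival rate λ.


Little's law: L = λW → λ = L / W
= 30.97 / 3.8
= 8.15 per hour


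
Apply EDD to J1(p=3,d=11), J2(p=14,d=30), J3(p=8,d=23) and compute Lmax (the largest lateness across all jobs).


EDD order: J1 → J3 → J2
Completion and lateness:
  J1: C=3, d=11, L=3-11=-8
  J3: C=11, d=23, L=11-23=-12
  J2: C=25, d=30, L=25-30=-5
Lmax = max(-8, -12, -5)
= -5


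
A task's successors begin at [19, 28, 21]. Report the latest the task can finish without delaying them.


LF = min of all successor start times
Successors start at: [19, 28, 21]
LF = min(19, 28, 21)
= 19


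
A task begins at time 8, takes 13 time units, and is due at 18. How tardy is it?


Completion = start + processing = 8 + 13 = 21
Tardiness = max(0, C - d) = max(0, 21 - 18)
= max(0, 3)
= 3


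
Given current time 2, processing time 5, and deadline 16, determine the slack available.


Slack = due - current_time - processing
= 16 - 2 - 5
= 9


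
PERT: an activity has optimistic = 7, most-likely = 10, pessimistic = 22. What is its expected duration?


te = (o + 4m + p) / 6
= (7 + 4×10 + 22) / 6
= (7 + 40 + 22) / 6
= 69 / 6
= 11.50


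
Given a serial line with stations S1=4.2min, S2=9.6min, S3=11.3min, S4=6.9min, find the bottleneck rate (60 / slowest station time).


Bottleneck = longest station time
Station times: [4.2, 9.6, 11.3, 6.9]
Max = 11.3 min
Rate = 60 / 11.3
= 5.31 units/hour (bottleneck: 11.3min)


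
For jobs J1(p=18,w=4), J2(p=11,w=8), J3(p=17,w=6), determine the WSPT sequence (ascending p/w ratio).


WSPT (Smith's rule): sort by p/w ascending
  J2: p/w = 11/8 = 1.375
  J3: p/w = 17/6 = 2.833
  J1: p/w = 18/4 = 4.500
Order: J2 → J3 → J1


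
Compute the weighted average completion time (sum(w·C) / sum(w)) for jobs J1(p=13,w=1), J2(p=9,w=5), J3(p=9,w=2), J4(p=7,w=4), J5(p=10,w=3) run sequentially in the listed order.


Completion times:
  J1: C=13, w×C=1×13=13
  J2: C=22, w×C=5×22=110
  J3: C=31, w×C=2×31=62
  J4: C=38, w×C=4×38=152
  J5: C=48, w×C=3×48=144
Sum w×C = 481
Sum w = 15
Weighted avg = 481/15
= 32.07


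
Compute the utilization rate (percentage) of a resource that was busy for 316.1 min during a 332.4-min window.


Utilization = busy / total × 100
= 316.1 / 332.4 × 100
= 95.1%


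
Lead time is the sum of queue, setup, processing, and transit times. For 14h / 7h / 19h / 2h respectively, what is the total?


Lead time = queue + setup + processing + transit
= 14 + 7 + 19 + 2
= 42 hours


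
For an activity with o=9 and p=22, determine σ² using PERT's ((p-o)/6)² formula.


σ² = ((p - o) / 6)² = (p - o)² / 36
= (22 - 9)² / 36
= 13² / 36
= 169 / 36
= 4.6944


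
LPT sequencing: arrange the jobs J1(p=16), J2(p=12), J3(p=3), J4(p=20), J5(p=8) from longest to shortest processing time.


LPT: sort by longest processing time first
  J4: p=20
  J1: p=16
  J2: p=12
  J5: p=8
  J3: p=3
Order: J4 → J1 → J2 → J5 → J3


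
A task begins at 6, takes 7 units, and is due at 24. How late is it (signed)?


Completion = 6 + 7 = 13
Lateness = C - d = 13 - 24
= -11


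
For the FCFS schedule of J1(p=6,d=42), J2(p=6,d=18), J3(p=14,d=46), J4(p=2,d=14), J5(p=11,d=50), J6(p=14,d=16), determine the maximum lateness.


Lateness per job (L = C - d):
  J1: C=6, d=42, L=-36
  J2: C=12, d=18, L=-6
  J3: C=26, d=46, L=-20
  J4: C=28, d=14, L=14
  J5: C=39, d=50, L=-11
  J6: C=53, d=16, L=37
Lmax = max(-36, -6, -20, 14, -11, 37)
= 37
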